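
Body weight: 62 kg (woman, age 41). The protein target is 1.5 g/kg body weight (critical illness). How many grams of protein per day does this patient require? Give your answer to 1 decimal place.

Protein = 1.5 g/kg × 62 kg = 93 g/day.

93.0 g/day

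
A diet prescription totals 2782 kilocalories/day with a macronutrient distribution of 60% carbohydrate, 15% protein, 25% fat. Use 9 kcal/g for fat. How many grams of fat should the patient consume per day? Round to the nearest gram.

77 g/day

Fat energy = 25% × 2782 = 695.5 kcal.
At 9 kcal/g: 695.5 ÷ 9 = 77.2778 g.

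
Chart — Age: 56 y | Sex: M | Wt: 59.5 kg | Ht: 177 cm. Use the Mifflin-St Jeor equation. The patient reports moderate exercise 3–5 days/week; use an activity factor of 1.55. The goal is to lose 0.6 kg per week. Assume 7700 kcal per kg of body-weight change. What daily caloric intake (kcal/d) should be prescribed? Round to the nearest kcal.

1551 kcal/d

Mifflin-St Jeor (male): BMR = 10(59.5) + 6.25(177) − 5(56) + 5 = 595 + 1106.25 − 280 + 5 = 1426.25 kcal/day.
TEE = 1426.25 × 1.55 = 2210.6875 kcal/day.
Required daily deficit = 0.6 × 7700 ÷ 7 = 660 kcal/day.
Target intake = 2210.6875 − 660 = 1550.6875 kcal/day.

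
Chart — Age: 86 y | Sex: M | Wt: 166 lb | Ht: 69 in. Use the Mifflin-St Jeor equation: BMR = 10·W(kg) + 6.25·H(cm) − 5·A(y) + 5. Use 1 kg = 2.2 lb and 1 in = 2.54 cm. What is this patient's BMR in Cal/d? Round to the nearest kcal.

Convert to metric: weight = 166 ÷ 2.2 = 75.4545 kg; height = 69 × 2.54 = 175.26 cm.
Mifflin-St Jeor (male): BMR = 10(75.4545) + 6.25(175.26) − 5(86) + 5 = 754.5455 + 1095.375 − 430 + 5 = 1424.9205 kcal/day.

1425 Cal/d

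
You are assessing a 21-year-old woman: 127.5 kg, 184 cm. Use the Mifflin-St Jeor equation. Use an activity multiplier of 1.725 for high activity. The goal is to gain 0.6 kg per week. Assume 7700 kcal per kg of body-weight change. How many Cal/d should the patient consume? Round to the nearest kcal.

4384 Cal/d

Mifflin-St Jeor (female): BMR = 10(127.5) + 6.25(184) − 5(21) − 161 = 1275 + 1150 − 105 − 161 = 2159 kcal/day.
TEE = 2159 × 1.725 = 3724.275 kcal/day.
Required daily surplus = 0.6 × 7700 ÷ 7 = 660 kcal/day.
Target intake = 3724.275 + 660 = 4384.275 kcal/day.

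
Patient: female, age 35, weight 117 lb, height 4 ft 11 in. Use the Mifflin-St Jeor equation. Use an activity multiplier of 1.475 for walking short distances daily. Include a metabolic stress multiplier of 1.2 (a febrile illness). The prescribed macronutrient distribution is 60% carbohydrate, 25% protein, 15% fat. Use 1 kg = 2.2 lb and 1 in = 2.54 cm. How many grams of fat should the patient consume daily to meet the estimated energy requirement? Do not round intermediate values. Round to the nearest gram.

33 g/day

Convert to metric: weight = 117 ÷ 2.2 = 53.1818 kg; height = (4×12 + 11) × 2.54 = 59 × 2.54 = 149.86 cm.
Mifflin-St Jeor (female): BMR = 10(53.1818) + 6.25(149.86) − 5(35) − 161 = 531.8182 + 936.625 − 175 − 161 = 1132.4432 kcal/day.
TEE = 1132.4432 × 1.475 = 1670.3537 kcal/day.
With stress factor 1.2: 1670.3537 × 1.2 = 2004.4244 kcal/day.
Fat energy = 15% × 2004.4244 = 300.6637 kcal.
Fat = 300.6637 ÷ 9 kcal/g = 33.4071 g.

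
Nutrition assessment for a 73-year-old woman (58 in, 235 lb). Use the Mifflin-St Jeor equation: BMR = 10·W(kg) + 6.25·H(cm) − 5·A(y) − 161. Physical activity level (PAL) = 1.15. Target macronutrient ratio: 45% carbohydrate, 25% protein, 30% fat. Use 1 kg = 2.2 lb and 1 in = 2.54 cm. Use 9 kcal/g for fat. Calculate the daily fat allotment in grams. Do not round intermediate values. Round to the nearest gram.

Convert to metric: weight = 235 ÷ 2.2 = 106.8182 kg; height = 58 × 2.54 = 147.32 cm.
Mifflin-St Jeor (female): BMR = 10(106.8182) + 6.25(147.32) − 5(73) − 161 = 1068.1818 + 920.75 − 365 − 161 = 1462.9318 kcal/day.
TEE = 1462.9318 × 1.15 = 1682.3716 kcal/day.
Fat energy = 30% × 1682.3716 = 504.7115 kcal.
Fat = 504.7115 ÷ 9 kcal/g = 56.0791 g.

56 g/day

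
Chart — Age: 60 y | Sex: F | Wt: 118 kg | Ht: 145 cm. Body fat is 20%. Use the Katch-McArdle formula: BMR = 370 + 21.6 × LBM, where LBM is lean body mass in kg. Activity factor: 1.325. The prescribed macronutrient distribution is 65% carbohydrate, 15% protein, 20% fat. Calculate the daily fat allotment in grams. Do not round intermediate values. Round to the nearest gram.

71 g/day

LBM = 118 × (1 − 0.2) = 94.4 kg. Katch-McArdle: BMR = 370 + 21.6 × 94.4 = 2409.04 kcal/day.
TEE = 2409.04 × 1.325 = 3191.978 kcal/day.
Fat energy = 20% × 3191.978 = 638.3956 kcal.
Fat = 638.3956 ÷ 9 kcal/g = 70.9328 g.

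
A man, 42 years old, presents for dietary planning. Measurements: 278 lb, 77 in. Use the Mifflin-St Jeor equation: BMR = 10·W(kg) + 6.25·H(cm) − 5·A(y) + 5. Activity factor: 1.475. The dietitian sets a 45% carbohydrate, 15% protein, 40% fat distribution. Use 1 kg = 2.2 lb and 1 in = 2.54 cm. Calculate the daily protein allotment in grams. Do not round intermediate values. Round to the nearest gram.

Convert to metric: weight = 278 ÷ 2.2 = 126.3636 kg; height = 77 × 2.54 = 195.58 cm.
Mifflin-St Jeor (male): BMR = 10(126.3636) + 6.25(195.58) − 5(42) + 5 = 1263.6364 + 1222.375 − 210 + 5 = 2281.0114 kcal/day.
TEE = 2281.0114 × 1.475 = 3364.4918 kcal/day.
Protein energy = 15% × 3364.4918 = 504.6738 kcal.
Protein = 504.6738 ÷ 4 kcal/g = 126.1684 g.

126 g/day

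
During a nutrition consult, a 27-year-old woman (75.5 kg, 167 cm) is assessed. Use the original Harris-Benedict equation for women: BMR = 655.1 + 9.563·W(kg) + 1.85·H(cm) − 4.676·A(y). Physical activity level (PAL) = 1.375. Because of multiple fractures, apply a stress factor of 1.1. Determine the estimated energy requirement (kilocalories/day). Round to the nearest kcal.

2359 kilocalories/day

Harris-Benedict: BMR = 655.1 + 9.563(75.5) + 1.85(167) − 4.676(27) = 1559.8045 kcal/day.
TEE = BMR × activity factor = 1559.8045 × 1.375 = 2144.7312 kcal/day.
Apply stress factor: 2144.7312 × 1.1 = 2359.2043 kcal/day.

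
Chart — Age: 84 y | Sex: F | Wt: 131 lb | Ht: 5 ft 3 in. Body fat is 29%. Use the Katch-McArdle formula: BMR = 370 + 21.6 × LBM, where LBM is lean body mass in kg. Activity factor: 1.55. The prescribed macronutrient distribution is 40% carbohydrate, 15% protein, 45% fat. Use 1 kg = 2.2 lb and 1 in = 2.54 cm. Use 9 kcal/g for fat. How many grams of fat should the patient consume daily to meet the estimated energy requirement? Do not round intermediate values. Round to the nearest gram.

Convert to metric: weight = 131 ÷ 2.2 = 59.5455 kg; height = (5×12 + 3) × 2.54 = 63 × 2.54 = 160.02 cm.
LBM = 59.5455 × (1 − 0.29) = 42.2773 kg. Katch-McArdle: BMR = 370 + 21.6 × 42.2773 = 1283.1891 kcal/day.
TEE = 1283.1891 × 1.55 = 1988.9431 kcal/day.
Fat energy = 45% × 1988.9431 = 895.0244 kcal.
Fat = 895.0244 ÷ 9 kcal/g = 99.4472 g.

99 g/day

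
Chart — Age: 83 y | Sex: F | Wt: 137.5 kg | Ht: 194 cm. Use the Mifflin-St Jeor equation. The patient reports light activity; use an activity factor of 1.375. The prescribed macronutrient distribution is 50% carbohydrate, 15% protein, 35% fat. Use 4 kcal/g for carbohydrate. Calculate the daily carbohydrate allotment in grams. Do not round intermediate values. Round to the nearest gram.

Mifflin-St Jeor (female): BMR = 10(137.5) + 6.25(194) − 5(83) − 161 = 1375 + 1212.5 − 415 − 161 = 2011.5 kcal/day.
TEE = 2011.5 × 1.375 = 2765.8125 kcal/day.
Carbohydrate energy = 50% × 2765.8125 = 1382.9063 kcal.
Carbohydrate = 1382.9063 ÷ 4 kcal/g = 345.7266 g.

346 g/day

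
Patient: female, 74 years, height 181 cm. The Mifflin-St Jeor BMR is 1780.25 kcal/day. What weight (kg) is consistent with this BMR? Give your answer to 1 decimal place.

118.0 kg

1780.25 = 10·W + 6.25(181) − 5(74) − 161
10·W = 1780.25 − 600.25 = 1180, so W = 118 kg.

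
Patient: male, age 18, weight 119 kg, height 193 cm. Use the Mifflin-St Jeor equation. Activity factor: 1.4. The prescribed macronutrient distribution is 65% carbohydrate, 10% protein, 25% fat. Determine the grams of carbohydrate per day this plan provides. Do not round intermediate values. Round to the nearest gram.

Mifflin-St Jeor (male): BMR = 10(119) + 6.25(193) − 5(18) + 5 = 1190 + 1206.25 − 90 + 5 = 2311.25 kcal/day.
TEE = 2311.25 × 1.4 = 3235.75 kcal/day.
Carbohydrate energy = 65% × 3235.75 = 2103.2375 kcal.
Carbohydrate = 2103.2375 ÷ 4 kcal/g = 525.8094 g.

526 g/day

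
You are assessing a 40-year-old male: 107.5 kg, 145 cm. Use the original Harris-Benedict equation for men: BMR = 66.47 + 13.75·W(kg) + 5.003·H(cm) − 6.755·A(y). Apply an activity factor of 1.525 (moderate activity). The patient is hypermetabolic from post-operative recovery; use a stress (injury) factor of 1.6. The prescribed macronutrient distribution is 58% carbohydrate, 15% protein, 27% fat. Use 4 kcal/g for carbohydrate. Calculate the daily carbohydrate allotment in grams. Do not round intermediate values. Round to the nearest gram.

Harris-Benedict: BMR = 66.47 + 13.75(107.5) + 5.003(145) − 6.755(40) = 1999.83 kcal/day.
TEE = 1999.83 × 1.525 = 3049.7408 kcal/day.
With stress factor 1.6: 3049.7408 × 1.6 = 4879.5852 kcal/day.
Carbohydrate energy = 58% × 4879.5852 = 2830.1594 kcal.
Carbohydrate = 2830.1594 ÷ 4 kcal/g = 707.5399 g.

708 g/day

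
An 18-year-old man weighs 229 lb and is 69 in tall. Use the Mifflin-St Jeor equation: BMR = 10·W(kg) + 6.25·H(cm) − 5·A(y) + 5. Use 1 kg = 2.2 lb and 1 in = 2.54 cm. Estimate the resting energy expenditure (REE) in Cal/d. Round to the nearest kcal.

Convert to metric: weight = 229 ÷ 2.2 = 104.0909 kg; height = 69 × 2.54 = 175.26 cm.
Mifflin-St Jeor (male): BMR = 10(104.0909) + 6.25(175.26) − 5(18) + 5 = 1040.9091 + 1095.375 − 90 + 5 = 2051.2841 kcal/day.

2051 Cal/d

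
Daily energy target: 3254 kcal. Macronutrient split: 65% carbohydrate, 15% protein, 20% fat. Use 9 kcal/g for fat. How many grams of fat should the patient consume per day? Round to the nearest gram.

72 g/day

Fat energy = 20% × 3254 = 650.8 kcal.
At 9 kcal/g: 650.8 ÷ 9 = 72.3111 g.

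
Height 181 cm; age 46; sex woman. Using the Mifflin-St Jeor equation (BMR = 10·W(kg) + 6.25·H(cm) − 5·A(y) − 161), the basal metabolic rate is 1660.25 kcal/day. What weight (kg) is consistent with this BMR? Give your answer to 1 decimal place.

1660.25 = 10·W + 6.25(181) − 5(46) − 161
10·W = 1660.25 − 740.25 = 920, so W = 92 kg.

92.0 kg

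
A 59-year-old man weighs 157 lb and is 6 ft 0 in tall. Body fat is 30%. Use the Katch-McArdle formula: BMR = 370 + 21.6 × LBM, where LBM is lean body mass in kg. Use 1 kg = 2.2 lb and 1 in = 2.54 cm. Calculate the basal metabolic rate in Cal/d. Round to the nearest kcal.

1449 Cal/d

Convert to metric: weight = 157 ÷ 2.2 = 71.3636 kg; height = (6×12 + 0) × 2.54 = 72 × 2.54 = 182.88 cm.
LBM = 71.3636 × (1 − 0.3) = 49.9545 kg. Katch-McArdle: BMR = 370 + 21.6 × 49.9545 = 1449.0182 kcal/day.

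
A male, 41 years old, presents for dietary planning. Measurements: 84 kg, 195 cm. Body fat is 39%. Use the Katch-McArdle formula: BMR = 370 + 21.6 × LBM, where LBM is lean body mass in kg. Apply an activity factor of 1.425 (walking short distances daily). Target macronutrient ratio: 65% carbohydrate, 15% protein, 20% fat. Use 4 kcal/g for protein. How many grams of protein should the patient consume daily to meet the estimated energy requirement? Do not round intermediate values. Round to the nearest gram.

LBM = 84 × (1 − 0.39) = 51.24 kg. Katch-McArdle: BMR = 370 + 21.6 × 51.24 = 1476.784 kcal/day.
TEE = 1476.784 × 1.425 = 2104.4172 kcal/day.
Protein energy = 15% × 2104.4172 = 315.6626 kcal.
Protein = 315.6626 ÷ 4 kcal/g = 78.9156 g.

79 g/day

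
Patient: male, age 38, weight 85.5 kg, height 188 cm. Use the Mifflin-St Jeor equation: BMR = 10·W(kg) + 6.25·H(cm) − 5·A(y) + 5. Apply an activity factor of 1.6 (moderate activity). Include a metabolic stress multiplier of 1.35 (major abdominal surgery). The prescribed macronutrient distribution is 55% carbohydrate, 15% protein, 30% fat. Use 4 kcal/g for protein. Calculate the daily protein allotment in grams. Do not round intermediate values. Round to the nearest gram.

149 g/day

Mifflin-St Jeor (male): BMR = 10(85.5) + 6.25(188) − 5(38) + 5 = 855 + 1175 − 190 + 5 = 1845 kcal/day.
TEE = 1845 × 1.6 = 2952 kcal/day.
With stress factor 1.35: 2952 × 1.35 = 3985.2 kcal/day.
Protein energy = 15% × 3985.2 = 597.78 kcal.
Protein = 597.78 ÷ 4 kcal/g = 149.445 g.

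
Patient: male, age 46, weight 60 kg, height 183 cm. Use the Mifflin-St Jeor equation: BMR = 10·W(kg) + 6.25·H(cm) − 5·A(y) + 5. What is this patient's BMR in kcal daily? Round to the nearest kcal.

1519 kcal daily

Mifflin-St Jeor (male): BMR = 10(60) + 6.25(183) − 5(46) + 5 = 600 + 1143.75 − 230 + 5 = 1518.75 kcal/day.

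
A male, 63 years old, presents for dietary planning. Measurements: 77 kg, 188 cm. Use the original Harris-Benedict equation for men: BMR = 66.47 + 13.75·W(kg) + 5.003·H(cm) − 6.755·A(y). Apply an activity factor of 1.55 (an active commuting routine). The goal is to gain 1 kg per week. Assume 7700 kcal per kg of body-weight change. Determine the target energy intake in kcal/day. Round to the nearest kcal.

Harris-Benedict: BMR = 66.47 + 13.75(77) + 5.003(188) − 6.755(63) = 1640.219 kcal/day.
TEE = 1640.219 × 1.55 = 2542.3395 kcal/day.
Required daily surplus = 1 × 7700 ÷ 7 = 1100 kcal/day.
Target intake = 2542.3395 + 1100 = 3642.3395 kcal/day.

3642 kcal/day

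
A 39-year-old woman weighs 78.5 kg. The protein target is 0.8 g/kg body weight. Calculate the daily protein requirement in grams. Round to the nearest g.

Protein = 0.8 g/kg × 78.5 kg = 62.8 g/day.

63 g/day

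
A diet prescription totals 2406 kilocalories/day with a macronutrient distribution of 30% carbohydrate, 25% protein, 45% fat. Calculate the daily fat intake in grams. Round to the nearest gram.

Fat energy = 45% × 2406 = 1082.7 kcal.
At 9 kcal/g: 1082.7 ÷ 9 = 120.3 g.

120 g/day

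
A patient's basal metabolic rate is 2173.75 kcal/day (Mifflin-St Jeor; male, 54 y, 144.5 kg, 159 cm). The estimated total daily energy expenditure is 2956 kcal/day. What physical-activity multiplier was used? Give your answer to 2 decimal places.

Activity factor = TEE ÷ BMR = 2956 ÷ 2173.75 = 1.36.

1.36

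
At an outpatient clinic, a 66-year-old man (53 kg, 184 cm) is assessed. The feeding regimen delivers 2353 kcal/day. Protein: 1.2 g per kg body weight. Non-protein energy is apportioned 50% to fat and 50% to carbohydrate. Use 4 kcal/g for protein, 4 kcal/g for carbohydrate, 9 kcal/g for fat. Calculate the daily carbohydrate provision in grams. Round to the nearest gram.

Protein = 1.2 × 53 = 63.6 g → 63.6 × 4 = 254.4 kcal.
Non-protein calories = 2353 − 254.4 = 2098.6 kcal.
Fat: 50% × 2098.6 = 1049.3 kcal; carbohydrate: 1049.3 kcal.
Carbohydrate: 1049.3 kcal ÷ 4 kcal/g = 262.325 g.

262 g/day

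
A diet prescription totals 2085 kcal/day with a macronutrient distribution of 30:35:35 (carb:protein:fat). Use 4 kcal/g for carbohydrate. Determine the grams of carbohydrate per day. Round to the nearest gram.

156 g/day

Carbohydrate energy = 30% × 2085 = 625.5 kcal.
At 4 kcal/g: 625.5 ÷ 4 = 156.375 g.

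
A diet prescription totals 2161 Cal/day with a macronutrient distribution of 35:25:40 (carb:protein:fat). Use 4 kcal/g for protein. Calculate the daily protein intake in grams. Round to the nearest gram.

Protein energy = 25% × 2161 = 540.25 kcal.
At 4 kcal/g: 540.25 ÷ 4 = 135.0625 g.

135 g/day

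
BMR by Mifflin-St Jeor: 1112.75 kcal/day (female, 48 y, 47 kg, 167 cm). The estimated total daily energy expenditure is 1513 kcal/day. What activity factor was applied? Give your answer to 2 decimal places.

Activity factor = TEE ÷ BMR = 1513 ÷ 1112.75 = 1.36.

1.36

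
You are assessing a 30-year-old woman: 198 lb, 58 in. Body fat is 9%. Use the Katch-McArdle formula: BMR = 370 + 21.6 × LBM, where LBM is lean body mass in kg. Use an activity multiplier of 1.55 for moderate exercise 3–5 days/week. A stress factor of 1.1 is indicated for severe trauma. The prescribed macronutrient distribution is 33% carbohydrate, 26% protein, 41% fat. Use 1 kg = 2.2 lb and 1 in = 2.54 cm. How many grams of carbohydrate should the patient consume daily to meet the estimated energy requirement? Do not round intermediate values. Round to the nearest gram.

301 g/day

Convert to metric: weight = 198 ÷ 2.2 = 90 kg; height = 58 × 2.54 = 147.32 cm.
LBM = 90 × (1 − 0.09) = 81.9 kg. Katch-McArdle: BMR = 370 + 21.6 × 81.9 = 2139.04 kcal/day.
TEE = 2139.04 × 1.55 = 3315.512 kcal/day.
With stress factor 1.1: 3315.512 × 1.1 = 3647.0632 kcal/day.
Carbohydrate energy = 33% × 3647.0632 = 1203.5309 kcal.
Carbohydrate = 1203.5309 ÷ 4 kcal/g = 300.8827 g.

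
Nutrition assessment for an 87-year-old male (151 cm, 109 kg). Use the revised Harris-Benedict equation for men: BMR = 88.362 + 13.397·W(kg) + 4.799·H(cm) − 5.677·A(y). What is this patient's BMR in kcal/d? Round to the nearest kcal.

Harris-Benedict: BMR = 88.362 + 13.397(109) + 4.799(151) − 5.677(87) = 1779.385 kcal/day.

1779 kcal/d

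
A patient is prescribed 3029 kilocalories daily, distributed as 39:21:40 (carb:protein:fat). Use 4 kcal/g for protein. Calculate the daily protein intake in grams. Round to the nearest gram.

159 g/day

Protein energy = 21% × 3029 = 636.09 kcal.
At 4 kcal/g: 636.09 ÷ 4 = 159.0225 g.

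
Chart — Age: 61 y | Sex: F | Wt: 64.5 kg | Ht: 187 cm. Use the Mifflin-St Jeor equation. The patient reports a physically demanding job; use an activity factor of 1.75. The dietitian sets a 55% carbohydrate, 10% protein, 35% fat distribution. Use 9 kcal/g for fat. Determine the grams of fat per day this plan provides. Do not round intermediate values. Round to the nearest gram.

Mifflin-St Jeor (female): BMR = 10(64.5) + 6.25(187) − 5(61) − 161 = 645 + 1168.75 − 305 − 161 = 1347.75 kcal/day.
TEE = 1347.75 × 1.75 = 2358.5625 kcal/day.
Fat energy = 35% × 2358.5625 = 825.4969 kcal.
Fat = 825.4969 ÷ 9 kcal/g = 91.7219 g.

92 g/day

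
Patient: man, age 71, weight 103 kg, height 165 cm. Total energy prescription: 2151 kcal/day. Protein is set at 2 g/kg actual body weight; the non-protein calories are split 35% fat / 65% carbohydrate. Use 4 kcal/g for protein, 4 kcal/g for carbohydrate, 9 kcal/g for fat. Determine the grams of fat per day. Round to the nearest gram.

Protein = 2 × 103 = 206 g → 206 × 4 = 824 kcal.
Non-protein calories = 2151 − 824 = 1327 kcal.
Fat: 35% × 1327 = 464.45 kcal; carbohydrate: 862.55 kcal.
Fat: 464.45 kcal ÷ 9 kcal/g = 51.6056 g.

52 g/day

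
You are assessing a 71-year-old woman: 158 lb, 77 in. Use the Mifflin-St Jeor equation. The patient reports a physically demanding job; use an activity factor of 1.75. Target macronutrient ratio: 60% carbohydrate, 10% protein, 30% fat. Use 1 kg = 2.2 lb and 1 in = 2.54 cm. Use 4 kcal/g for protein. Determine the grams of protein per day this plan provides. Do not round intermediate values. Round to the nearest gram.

62 g/day

Convert to metric: weight = 158 ÷ 2.2 = 71.8182 kg; height = 77 × 2.54 = 195.58 cm.
Mifflin-St Jeor (female): BMR = 10(71.8182) + 6.25(195.58) − 5(71) − 161 = 718.1818 + 1222.375 − 355 − 161 = 1424.5568 kcal/day.
TEE = 1424.5568 × 1.75 = 2492.9744 kcal/day.
Protein energy = 10% × 2492.9744 = 249.2974 kcal.
Protein = 249.2974 ÷ 4 kcal/g = 62.3244 g.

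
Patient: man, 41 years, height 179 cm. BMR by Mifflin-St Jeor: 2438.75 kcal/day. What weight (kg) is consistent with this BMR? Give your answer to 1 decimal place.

152.0 kg

2438.75 = 10·W + 6.25(179) − 5(41) + 5
10·W = 2438.75 − 918.75 = 1520, so W = 152 kg.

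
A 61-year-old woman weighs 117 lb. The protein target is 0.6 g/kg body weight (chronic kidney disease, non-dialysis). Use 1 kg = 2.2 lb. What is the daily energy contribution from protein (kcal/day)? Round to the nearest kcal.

Weight in kg = 117 ÷ 2.2 = 53.1818 kg.
Protein = 0.6 g/kg × 53.1818 kg = 31.9091 g/day.
Protein energy = 31.9091 g × 4 kcal/g = 127.6364 kcal/day.

128 kcal/day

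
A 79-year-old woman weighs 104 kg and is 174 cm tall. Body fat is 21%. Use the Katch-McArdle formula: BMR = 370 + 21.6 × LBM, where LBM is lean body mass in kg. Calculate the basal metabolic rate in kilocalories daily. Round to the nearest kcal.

2145 kilocalories daily

LBM = 104 × (1 − 0.21) = 82.16 kg. Katch-McArdle: BMR = 370 + 21.6 × 82.16 = 2144.656 kcal/day.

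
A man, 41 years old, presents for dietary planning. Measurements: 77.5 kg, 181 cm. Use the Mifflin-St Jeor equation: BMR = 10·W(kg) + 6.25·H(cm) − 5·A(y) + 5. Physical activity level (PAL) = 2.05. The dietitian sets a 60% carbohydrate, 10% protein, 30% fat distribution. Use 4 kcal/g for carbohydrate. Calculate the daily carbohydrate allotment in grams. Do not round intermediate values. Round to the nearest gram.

Mifflin-St Jeor (male): BMR = 10(77.5) + 6.25(181) − 5(41) + 5 = 775 + 1131.25 − 205 + 5 = 1706.25 kcal/day.
TEE = 1706.25 × 2.05 = 3497.8125 kcal/day.
Carbohydrate energy = 60% × 3497.8125 = 2098.6875 kcal.
Carbohydrate = 2098.6875 ÷ 4 kcal/g = 524.6719 g.

525 g/day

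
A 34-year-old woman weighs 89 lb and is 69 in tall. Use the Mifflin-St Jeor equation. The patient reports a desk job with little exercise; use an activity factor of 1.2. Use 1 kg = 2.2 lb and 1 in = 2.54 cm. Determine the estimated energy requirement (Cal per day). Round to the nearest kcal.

1403 Cal per day

Convert to metric: weight = 89 ÷ 2.2 = 40.4545 kg; height = 69 × 2.54 = 175.26 cm.
Mifflin-St Jeor (female): BMR = 10(40.4545) + 6.25(175.26) − 5(34) − 161 = 404.5455 + 1095.375 − 170 − 161 = 1168.9205 kcal/day.
TEE = BMR × activity factor = 1168.9205 × 1.2 = 1402.7045 kcal/day.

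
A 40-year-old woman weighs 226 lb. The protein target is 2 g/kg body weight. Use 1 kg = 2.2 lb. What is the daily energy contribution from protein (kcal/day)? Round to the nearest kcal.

Weight in kg = 226 ÷ 2.2 = 102.7273 kg.
Protein = 2 g/kg × 102.7273 kg = 205.4545 g/day.
Protein energy = 205.4545 g × 4 kcal/g = 821.8182 kcal/day.

822 kcal/day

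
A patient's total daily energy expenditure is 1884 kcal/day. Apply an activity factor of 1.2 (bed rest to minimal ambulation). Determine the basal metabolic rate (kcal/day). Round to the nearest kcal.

1570 kcal/day

BMR = TEE ÷ activity factor = 1884 ÷ 1.2 = 1570 kcal/day.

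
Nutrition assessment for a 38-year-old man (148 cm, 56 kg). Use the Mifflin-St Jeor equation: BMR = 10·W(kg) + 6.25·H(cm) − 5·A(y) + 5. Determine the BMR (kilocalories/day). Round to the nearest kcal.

Mifflin-St Jeor (male): BMR = 10(56) + 6.25(148) − 5(38) + 5 = 560 + 925 − 190 + 5 = 1300 kcal/day.

1300 kilocalories/day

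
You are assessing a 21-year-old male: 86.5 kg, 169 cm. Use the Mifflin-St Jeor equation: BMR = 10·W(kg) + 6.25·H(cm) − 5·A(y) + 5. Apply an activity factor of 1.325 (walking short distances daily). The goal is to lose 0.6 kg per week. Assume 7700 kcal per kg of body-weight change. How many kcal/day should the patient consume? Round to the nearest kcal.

Mifflin-St Jeor (male): BMR = 10(86.5) + 6.25(169) − 5(21) + 5 = 865 + 1056.25 − 105 + 5 = 1821.25 kcal/day.
TEE = 1821.25 × 1.325 = 2413.1563 kcal/day.
Required daily deficit = 0.6 × 7700 ÷ 7 = 660 kcal/day.
Target intake = 2413.1563 − 660 = 1753.1563 kcal/day.

1753 kcal/day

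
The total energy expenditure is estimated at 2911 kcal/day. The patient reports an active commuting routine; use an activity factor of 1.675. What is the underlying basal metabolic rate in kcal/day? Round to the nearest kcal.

BMR = TEE ÷ activity factor = 2911 ÷ 1.675 = 1737.9104 kcal/day.

1738 kcal/day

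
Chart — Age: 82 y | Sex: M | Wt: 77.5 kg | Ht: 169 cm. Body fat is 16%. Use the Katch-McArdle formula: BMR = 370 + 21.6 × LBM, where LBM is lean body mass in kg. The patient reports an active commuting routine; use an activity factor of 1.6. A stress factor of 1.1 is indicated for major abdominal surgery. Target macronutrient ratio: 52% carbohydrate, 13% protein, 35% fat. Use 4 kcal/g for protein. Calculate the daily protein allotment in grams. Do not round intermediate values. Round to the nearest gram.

102 g/day

LBM = 77.5 × (1 − 0.16) = 65.1 kg. Katch-McArdle: BMR = 370 + 21.6 × 65.1 = 1776.16 kcal/day.
TEE = 1776.16 × 1.6 = 2841.856 kcal/day.
With stress factor 1.1: 2841.856 × 1.1 = 3126.0416 kcal/day.
Protein energy = 13% × 3126.0416 = 406.3854 kcal.
Protein = 406.3854 ÷ 4 kcal/g = 101.5964 g.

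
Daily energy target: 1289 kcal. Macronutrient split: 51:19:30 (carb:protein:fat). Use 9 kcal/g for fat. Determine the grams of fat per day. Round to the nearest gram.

Fat energy = 30% × 1289 = 386.7 kcal.
At 9 kcal/g: 386.7 ÷ 9 = 42.9667 g.

43 g/day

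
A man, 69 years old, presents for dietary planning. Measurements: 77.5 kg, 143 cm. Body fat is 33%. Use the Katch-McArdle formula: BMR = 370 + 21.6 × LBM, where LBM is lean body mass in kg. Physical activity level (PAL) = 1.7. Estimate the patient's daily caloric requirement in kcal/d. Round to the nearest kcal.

LBM = 77.5 × (1 − 0.33) = 51.925 kg. Katch-McArdle: BMR = 370 + 21.6 × 51.925 = 1491.58 kcal/day.
TEE = BMR × activity factor = 1491.58 × 1.7 = 2535.686 kcal/day.

2536 kcal/d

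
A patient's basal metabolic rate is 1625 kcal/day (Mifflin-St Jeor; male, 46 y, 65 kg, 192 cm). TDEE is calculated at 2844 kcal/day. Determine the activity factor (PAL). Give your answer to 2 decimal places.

Activity factor = TEE ÷ BMR = 2844 ÷ 1625 = 1.75.

1.75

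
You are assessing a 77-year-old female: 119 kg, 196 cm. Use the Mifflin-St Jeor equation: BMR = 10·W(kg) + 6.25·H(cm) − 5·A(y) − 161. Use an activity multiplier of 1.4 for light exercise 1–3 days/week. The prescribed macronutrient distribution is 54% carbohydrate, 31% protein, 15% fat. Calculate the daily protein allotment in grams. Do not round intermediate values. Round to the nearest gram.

Mifflin-St Jeor (female): BMR = 10(119) + 6.25(196) − 5(77) − 161 = 1190 + 1225 − 385 − 161 = 1869 kcal/day.
TEE = 1869 × 1.4 = 2616.6 kcal/day.
Protein energy = 31% × 2616.6 = 811.146 kcal.
Protein = 811.146 ÷ 4 kcal/g = 202.7865 g.

203 g/day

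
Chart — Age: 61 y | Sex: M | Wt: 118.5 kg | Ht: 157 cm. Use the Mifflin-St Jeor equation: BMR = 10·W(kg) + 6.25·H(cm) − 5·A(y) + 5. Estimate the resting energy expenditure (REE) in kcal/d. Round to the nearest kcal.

1866 kcal/d

Mifflin-St Jeor (male): BMR = 10(118.5) + 6.25(157) − 5(61) + 5 = 1185 + 981.25 − 305 + 5 = 1866.25 kcal/day.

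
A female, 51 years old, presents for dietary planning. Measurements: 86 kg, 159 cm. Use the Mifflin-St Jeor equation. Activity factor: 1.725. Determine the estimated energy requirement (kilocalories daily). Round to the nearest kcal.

Mifflin-St Jeor (female): BMR = 10(86) + 6.25(159) − 5(51) − 161 = 860 + 993.75 − 255 − 161 = 1437.75 kcal/day.
TEE = BMR × activity factor = 1437.75 × 1.725 = 2480.1188 kcal/day.

2480 kilocalories daily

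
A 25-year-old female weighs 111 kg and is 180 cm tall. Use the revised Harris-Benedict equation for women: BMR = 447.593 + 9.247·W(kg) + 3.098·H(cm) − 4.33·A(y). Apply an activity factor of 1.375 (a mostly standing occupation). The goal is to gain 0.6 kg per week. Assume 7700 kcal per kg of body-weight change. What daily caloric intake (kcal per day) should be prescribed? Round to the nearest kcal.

Harris-Benedict: BMR = 447.593 + 9.247(111) + 3.098(180) − 4.33(25) = 1923.4 kcal/day.
TEE = 1923.4 × 1.375 = 2644.675 kcal/day.
Required daily surplus = 0.6 × 7700 ÷ 7 = 660 kcal/day.
Target intake = 2644.675 + 660 = 3304.675 kcal/day.

3305 kcal per day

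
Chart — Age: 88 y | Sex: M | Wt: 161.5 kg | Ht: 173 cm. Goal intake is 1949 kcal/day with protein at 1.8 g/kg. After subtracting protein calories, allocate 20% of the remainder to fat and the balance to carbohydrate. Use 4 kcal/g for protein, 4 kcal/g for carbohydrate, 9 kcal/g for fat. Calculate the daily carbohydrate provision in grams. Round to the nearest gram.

Protein = 1.8 × 161.5 = 290.7 g → 290.7 × 4 = 1162.8 kcal.
Non-protein calories = 1949 − 1162.8 = 786.2 kcal.
Fat: 20% × 786.2 = 157.24 kcal; carbohydrate: 628.96 kcal.
Carbohydrate: 628.96 kcal ÷ 4 kcal/g = 157.24 g.

157 g/day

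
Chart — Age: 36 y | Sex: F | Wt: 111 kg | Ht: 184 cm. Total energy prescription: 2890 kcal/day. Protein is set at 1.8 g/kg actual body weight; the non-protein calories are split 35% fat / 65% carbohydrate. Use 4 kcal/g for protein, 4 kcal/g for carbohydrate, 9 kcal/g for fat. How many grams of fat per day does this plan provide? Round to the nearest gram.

81 g/day

Protein = 1.8 × 111 = 199.8 g → 199.8 × 4 = 799.2 kcal.
Non-protein calories = 2890 − 799.2 = 2090.8 kcal.
Fat: 35% × 2090.8 = 731.78 kcal; carbohydrate: 1359.02 kcal.
Fat: 731.78 kcal ÷ 9 kcal/g = 81.3089 g.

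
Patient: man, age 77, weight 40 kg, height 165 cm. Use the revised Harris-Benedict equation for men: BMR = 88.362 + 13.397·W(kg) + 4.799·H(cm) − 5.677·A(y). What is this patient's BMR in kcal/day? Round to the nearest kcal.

Harris-Benedict: BMR = 88.362 + 13.397(40) + 4.799(165) − 5.677(77) = 978.948 kcal/day.

979 kcal/day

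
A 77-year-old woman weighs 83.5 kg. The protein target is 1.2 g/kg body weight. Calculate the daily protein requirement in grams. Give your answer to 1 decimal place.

Protein = 1.2 g/kg × 83.5 kg = 100.2 g/day.

100.2 g/day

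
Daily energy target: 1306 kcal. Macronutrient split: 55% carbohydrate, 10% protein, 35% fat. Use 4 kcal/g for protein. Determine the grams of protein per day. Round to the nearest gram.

33 g/day

Protein energy = 10% × 1306 = 130.6 kcal.
At 4 kcal/g: 130.6 ÷ 4 = 32.65 g.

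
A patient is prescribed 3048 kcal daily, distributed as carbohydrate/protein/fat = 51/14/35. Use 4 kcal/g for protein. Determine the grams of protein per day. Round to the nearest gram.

107 g/day

Protein energy = 14% × 3048 = 426.72 kcal.
At 4 kcal/g: 426.72 ÷ 4 = 106.68 g.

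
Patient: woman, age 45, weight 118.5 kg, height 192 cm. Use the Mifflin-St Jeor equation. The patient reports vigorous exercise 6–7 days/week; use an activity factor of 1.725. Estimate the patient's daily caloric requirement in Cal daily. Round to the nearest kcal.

Mifflin-St Jeor (female): BMR = 10(118.5) + 6.25(192) − 5(45) − 161 = 1185 + 1200 − 225 − 161 = 1999 kcal/day.
TEE = BMR × activity factor = 1999 × 1.725 = 3448.275 kcal/day.

3448 Cal daily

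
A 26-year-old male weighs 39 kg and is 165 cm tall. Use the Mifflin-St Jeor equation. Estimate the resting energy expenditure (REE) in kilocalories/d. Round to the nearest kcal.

1296 kilocalories/d

Mifflin-St Jeor (male): BMR = 10(39) + 6.25(165) − 5(26) + 5 = 390 + 1031.25 − 130 + 5 = 1296.25 kcal/day.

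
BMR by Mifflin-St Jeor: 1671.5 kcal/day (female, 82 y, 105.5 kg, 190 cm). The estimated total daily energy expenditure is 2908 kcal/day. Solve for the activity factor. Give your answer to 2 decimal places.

1.74

Activity factor = TEE ÷ BMR = 2908 ÷ 1671.5 = 1.74.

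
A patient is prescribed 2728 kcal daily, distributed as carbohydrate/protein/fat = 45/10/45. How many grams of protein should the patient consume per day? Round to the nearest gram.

Protein energy = 10% × 2728 = 272.8 kcal.
At 4 kcal/g: 272.8 ÷ 4 = 68.2 g.

68 g/day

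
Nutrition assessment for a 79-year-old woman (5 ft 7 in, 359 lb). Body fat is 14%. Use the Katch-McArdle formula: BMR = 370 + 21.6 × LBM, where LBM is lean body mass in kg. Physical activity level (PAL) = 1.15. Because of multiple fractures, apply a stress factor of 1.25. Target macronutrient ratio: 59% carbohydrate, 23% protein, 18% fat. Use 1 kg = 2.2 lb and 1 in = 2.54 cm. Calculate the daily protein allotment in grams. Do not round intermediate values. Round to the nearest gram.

Convert to metric: weight = 359 ÷ 2.2 = 163.1818 kg; height = (5×12 + 7) × 2.54 = 67 × 2.54 = 170.18 cm.
LBM = 163.1818 × (1 − 0.14) = 140.3364 kg. Katch-McArdle: BMR = 370 + 21.6 × 140.3364 = 3401.2655 kcal/day.
TEE = 3401.2655 × 1.15 = 3911.4553 kcal/day.
With stress factor 1.25: 3911.4553 × 1.25 = 4889.3191 kcal/day.
Protein energy = 23% × 4889.3191 = 1124.5434 kcal.
Protein = 1124.5434 ÷ 4 kcal/g = 281.1358 g.

281 g/day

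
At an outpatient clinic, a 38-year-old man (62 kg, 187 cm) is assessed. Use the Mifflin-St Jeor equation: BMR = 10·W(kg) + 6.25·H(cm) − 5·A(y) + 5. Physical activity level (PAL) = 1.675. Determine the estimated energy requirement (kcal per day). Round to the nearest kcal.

2686 kcal per day

Mifflin-St Jeor (male): BMR = 10(62) + 6.25(187) − 5(38) + 5 = 620 + 1168.75 − 190 + 5 = 1603.75 kcal/day.
TEE = BMR × activity factor = 1603.75 × 1.675 = 2686.2813 kcal/day.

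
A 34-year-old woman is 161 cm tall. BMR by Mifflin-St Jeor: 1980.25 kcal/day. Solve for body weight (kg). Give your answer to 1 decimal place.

130.5 kg

1980.25 = 10·W + 6.25(161) − 5(34) − 161
10·W = 1980.25 − 675.25 = 1305, so W = 130.5 kg.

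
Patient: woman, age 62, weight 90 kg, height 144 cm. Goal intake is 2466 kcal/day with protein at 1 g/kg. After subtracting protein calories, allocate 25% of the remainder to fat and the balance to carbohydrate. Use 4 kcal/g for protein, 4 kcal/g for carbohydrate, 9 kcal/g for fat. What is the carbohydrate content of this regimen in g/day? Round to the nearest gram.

Protein = 1 × 90 = 90 g → 90 × 4 = 360 kcal.
Non-protein calories = 2466 − 360 = 2106 kcal.
Fat: 25% × 2106 = 526.5 kcal; carbohydrate: 1579.5 kcal.
Carbohydrate: 1579.5 kcal ÷ 4 kcal/g = 394.875 g.

395 g/day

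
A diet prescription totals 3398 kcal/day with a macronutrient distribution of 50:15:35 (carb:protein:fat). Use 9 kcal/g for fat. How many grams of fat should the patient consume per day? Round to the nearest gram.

132 g/day

Fat energy = 35% × 3398 = 1189.3 kcal.
At 9 kcal/g: 1189.3 ÷ 9 = 132.1444 g.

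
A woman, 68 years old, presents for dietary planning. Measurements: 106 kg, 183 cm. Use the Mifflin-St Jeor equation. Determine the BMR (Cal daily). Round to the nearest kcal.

Mifflin-St Jeor (female): BMR = 10(106) + 6.25(183) − 5(68) − 161 = 1060 + 1143.75 − 340 − 161 = 1702.75 kcal/day.

1703 Cal daily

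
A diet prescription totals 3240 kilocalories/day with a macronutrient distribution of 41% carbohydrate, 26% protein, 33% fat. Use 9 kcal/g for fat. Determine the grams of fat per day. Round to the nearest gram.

Fat energy = 33% × 3240 = 1069.2 kcal.
At 9 kcal/g: 1069.2 ÷ 9 = 118.8 g.

119 g/day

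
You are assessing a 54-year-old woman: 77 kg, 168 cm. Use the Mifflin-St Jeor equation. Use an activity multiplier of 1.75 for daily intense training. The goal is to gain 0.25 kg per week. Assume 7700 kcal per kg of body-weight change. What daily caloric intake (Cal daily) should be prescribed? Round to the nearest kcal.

2706 Cal daily

Mifflin-St Jeor (female): BMR = 10(77) + 6.25(168) − 5(54) − 161 = 770 + 1050 − 270 − 161 = 1389 kcal/day.
TEE = 1389 × 1.75 = 2430.75 kcal/day.
Required daily surplus = 0.25 × 7700 ÷ 7 = 275 kcal/day.
Target intake = 2430.75 + 275 = 2705.75 kcal/day.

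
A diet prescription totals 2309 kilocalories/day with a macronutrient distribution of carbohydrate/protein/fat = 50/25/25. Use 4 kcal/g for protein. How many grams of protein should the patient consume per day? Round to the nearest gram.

144 g/day

Protein energy = 25% × 2309 = 577.25 kcal.
At 4 kcal/g: 577.25 ÷ 4 = 144.3125 g.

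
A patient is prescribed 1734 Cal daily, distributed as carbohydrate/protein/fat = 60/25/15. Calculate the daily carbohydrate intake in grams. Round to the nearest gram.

260 g/day

Carbohydrate energy = 60% × 1734 = 1040.4 kcal.
At 4 kcal/g: 1040.4 ÷ 4 = 260.1 g.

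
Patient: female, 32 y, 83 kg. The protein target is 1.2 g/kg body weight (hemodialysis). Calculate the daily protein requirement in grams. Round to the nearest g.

Protein = 1.2 g/kg × 83 kg = 99.6 g/day.

100 g/day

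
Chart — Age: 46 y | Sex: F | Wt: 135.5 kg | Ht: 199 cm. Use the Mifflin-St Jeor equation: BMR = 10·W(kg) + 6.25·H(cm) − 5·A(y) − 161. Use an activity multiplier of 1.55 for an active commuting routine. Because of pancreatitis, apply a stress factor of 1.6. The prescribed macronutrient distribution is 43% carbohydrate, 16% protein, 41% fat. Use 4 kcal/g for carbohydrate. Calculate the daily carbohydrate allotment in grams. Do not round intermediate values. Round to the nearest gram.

Mifflin-St Jeor (female): BMR = 10(135.5) + 6.25(199) − 5(46) − 161 = 1355 + 1243.75 − 230 − 161 = 2207.75 kcal/day.
TEE = 2207.75 × 1.55 = 3422.0125 kcal/day.
With stress factor 1.6: 3422.0125 × 1.6 = 5475.22 kcal/day.
Carbohydrate energy = 43% × 5475.22 = 2354.3446 kcal.
Carbohydrate = 2354.3446 ÷ 4 kcal/g = 588.5862 g.

589 g/day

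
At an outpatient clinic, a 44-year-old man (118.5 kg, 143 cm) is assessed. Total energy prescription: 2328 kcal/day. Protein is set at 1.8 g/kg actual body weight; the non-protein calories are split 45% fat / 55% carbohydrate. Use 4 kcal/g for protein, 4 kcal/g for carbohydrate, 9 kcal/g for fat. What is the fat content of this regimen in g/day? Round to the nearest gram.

Protein = 1.8 × 118.5 = 213.3 g → 213.3 × 4 = 853.2 kcal.
Non-protein calories = 2328 − 853.2 = 1474.8 kcal.
Fat: 45% × 1474.8 = 663.66 kcal; carbohydrate: 811.14 kcal.
Fat: 663.66 kcal ÷ 9 kcal/g = 73.74 g.

74 g/day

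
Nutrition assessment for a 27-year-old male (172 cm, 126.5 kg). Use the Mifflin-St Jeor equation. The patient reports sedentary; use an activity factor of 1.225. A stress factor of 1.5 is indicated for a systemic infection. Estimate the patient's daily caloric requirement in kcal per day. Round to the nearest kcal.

Mifflin-St Jeor (male): BMR = 10(126.5) + 6.25(172) − 5(27) + 5 = 1265 + 1075 − 135 + 5 = 2210 kcal/day.
TEE = BMR × activity factor = 2210 × 1.225 = 2707.25 kcal/day.
Apply stress factor: 2707.25 × 1.5 = 4060.875 kcal/day.

4061 kcal per day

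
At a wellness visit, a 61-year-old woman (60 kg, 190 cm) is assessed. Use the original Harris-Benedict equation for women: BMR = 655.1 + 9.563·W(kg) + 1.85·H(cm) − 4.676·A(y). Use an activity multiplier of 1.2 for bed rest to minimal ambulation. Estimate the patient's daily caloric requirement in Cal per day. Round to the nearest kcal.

Harris-Benedict: BMR = 655.1 + 9.563(60) + 1.85(190) − 4.676(61) = 1295.144 kcal/day.
TEE = BMR × activity factor = 1295.144 × 1.2 = 1554.1728 kcal/day.

1554 Cal per day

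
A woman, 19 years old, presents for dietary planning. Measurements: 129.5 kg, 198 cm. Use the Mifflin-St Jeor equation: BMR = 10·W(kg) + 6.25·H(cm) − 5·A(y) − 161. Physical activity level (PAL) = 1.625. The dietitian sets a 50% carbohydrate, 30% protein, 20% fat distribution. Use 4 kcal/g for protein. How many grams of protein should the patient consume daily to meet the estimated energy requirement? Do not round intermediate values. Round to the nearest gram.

Mifflin-St Jeor (female): BMR = 10(129.5) + 6.25(198) − 5(19) − 161 = 1295 + 1237.5 − 95 − 161 = 2276.5 kcal/day.
TEE = 2276.5 × 1.625 = 3699.3125 kcal/day.
Protein energy = 30% × 3699.3125 = 1109.7938 kcal.
Protein = 1109.7938 ÷ 4 kcal/g = 277.4484 g.

277 g/day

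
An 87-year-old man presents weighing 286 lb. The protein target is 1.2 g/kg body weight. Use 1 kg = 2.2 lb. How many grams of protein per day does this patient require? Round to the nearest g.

156 g/day

Weight in kg = 286 ÷ 2.2 = 130 kg.
Protein = 1.2 g/kg × 130 kg = 156 g/day.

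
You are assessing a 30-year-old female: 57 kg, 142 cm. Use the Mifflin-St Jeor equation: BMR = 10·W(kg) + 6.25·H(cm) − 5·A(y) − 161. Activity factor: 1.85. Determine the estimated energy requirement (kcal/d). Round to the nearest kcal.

2121 kcal/d

Mifflin-St Jeor (female): BMR = 10(57) + 6.25(142) − 5(30) − 161 = 570 + 887.5 − 150 − 161 = 1146.5 kcal/day.
TEE = BMR × activity factor = 1146.5 × 1.85 = 2121.025 kcal/day.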